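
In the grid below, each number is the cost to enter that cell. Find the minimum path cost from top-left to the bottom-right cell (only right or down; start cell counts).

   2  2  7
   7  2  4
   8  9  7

17

Path (0,0)→(0,1)→(1,1)→(1,2)→(2,2): 2 + 2 + 2 + 4 + 7 = 17.
(Top row then right column would cost 22.)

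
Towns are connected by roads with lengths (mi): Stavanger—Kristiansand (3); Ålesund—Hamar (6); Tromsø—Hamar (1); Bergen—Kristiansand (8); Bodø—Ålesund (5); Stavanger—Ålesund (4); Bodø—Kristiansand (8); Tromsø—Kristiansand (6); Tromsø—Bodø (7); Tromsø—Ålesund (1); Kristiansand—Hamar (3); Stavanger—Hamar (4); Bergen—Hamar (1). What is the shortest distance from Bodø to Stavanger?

9

A few of the Bodø→Stavanger routes:
Bodø→Ålesund→Tromsø→Hamar→Stavanger: 5 + 1 + 1 + 4 = 11
Bodø→Kristiansand→Stavanger: 8 + 3 = 11
Bodø→Ålesund→Stavanger: 5 + 4 = 9
Bodø→Tromsø→Ålesund→Stavanger: 7 + 1 + 4 = 12
Best route has total 9 mi.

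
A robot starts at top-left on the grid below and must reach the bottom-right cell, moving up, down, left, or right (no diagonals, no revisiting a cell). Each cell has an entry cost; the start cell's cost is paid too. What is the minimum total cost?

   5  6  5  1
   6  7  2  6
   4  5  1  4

Path r0c0 -> r0c1 -> r0c2 -> r1c2 -> r2c2 -> r2c3: 5 + 6 + 5 + 2 + 1 + 4 = 23.

23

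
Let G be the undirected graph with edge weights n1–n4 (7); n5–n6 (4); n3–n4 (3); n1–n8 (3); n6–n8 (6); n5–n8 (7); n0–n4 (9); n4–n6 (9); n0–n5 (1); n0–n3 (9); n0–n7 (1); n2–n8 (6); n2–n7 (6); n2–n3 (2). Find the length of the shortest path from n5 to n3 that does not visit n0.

A few of the n5→n3 routes:
n5 → n6 → n8 → n2 → n3: 4 + 6 + 6 + 2 = 18
n5 → n6 → n8 → n1 → n4 → n3: 4 + 6 + 3 + 7 + 3 = 23
n5 → n8 → n1 → n4 → n3: 7 + 3 + 7 + 3 = 20
n5 → n8 → n2 → n3: 7 + 6 + 2 = 15
n5 → n6 → n4 → n3: 4 + 9 + 3 = 16
Shortest: 15.

15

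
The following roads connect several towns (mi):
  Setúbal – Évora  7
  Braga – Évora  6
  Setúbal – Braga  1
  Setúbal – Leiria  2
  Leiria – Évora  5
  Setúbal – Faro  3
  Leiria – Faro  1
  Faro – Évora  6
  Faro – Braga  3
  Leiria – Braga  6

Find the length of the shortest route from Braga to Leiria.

Some routes from Braga to Leiria:
Braga -> Setúbal -> Faro -> Leiria: 1 + 3 + 1 = 5
Braga -> Évora -> Leiria: 6 + 5 = 11
Braga -> Leiria: 6
Braga -> Faro -> Setúbal -> Leiria: 3 + 3 + 2 = 8
Braga -> Faro -> Leiria: 3 + 1 = 4
Braga -> Setúbal -> Leiria: 1 + 2 = 3
Shortest: 3 mi.

3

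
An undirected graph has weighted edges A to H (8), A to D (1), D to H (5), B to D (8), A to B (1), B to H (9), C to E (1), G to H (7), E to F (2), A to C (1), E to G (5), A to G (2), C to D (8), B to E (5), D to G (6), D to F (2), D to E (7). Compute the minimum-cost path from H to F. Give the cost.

7

Some routes from H to F:
H→D→A→C→E→F: 5 + 1 + 1 + 1 + 2 = 10
H→A→C→E→F: 8 + 1 + 1 + 2 = 12
H→A→D→F: 8 + 1 + 2 = 11
H→D→F: 5 + 2 = 7
Best route has total 7.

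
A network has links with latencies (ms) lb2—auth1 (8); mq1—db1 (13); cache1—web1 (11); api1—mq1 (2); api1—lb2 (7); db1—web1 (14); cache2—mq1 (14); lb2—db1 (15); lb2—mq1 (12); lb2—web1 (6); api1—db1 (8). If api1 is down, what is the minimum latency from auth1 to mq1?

20

Paths from auth1 to mq1 avoiding api1:
auth1→lb2→web1→db1→mq1: 8 + 6 + 14 + 13 = 41
auth1→lb2→mq1: 8 + 12 = 20
auth1→lb2→db1→mq1: 8 + 15 + 13 = 36
Best route has total 20 ms.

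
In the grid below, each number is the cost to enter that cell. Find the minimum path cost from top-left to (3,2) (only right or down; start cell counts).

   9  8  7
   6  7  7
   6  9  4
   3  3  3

Best path: r0c0 → r1c0 → r2c0 → r3c0 → r3c1 → r3c2
Cost: 9 + 6 + 6 + 3 + 3 + 3 = 30

30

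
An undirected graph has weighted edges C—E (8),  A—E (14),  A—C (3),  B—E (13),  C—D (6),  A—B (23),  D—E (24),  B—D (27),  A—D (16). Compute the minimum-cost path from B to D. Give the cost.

Comparing a few candidate routes:
B-E-D: 13 + 24 = 37
B-E-A-C-D: 13 + 14 + 3 + 6 = 36
B-D: 27
B-E-C-D: 13 + 8 + 6 = 27
B-A-C-D: 23 + 3 + 6 = 32
Shortest: 27.

27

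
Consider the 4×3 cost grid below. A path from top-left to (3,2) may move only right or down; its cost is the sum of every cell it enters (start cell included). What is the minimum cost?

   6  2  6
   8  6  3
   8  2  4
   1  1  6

One optimal route is [0,0]→[0,1]→[1,1]→[2,1]→[3,1]→[3,2].
Its cost is 6 + 2 + 6 + 2 + 1 + 6 = 23.
For comparison, the top-then-right route costs 27.

23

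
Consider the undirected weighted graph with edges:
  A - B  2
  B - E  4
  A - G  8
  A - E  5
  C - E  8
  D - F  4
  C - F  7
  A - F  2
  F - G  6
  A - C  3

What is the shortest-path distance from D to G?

Some routes from D to G:
D - F - C - A - G: 4 + 7 + 3 + 8 = 22
D - F - G: 4 + 6 = 10
D - F - A - G: 4 + 2 + 8 = 14
D - F - C - E - A - G: 4 + 7 + 8 + 5 + 8 = 32
Shortest: 10.

10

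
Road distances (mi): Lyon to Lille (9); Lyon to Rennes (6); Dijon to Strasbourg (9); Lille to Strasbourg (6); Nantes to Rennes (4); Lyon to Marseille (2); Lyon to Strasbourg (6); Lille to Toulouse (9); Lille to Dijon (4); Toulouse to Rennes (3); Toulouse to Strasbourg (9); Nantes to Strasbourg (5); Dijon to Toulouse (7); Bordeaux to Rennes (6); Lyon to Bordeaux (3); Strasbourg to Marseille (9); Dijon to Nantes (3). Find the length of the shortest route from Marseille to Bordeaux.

5

Some routes from Marseille to Bordeaux:
Marseille → Lyon → Strasbourg → Nantes → Rennes → Bordeaux: 2 + 6 + 5 + 4 + 6 = 23
Marseille → Lyon → Rennes → Bordeaux: 2 + 6 + 6 = 14
Marseille → Strasbourg → Lyon → Bordeaux: 9 + 6 + 3 = 18
Marseille → Strasbourg → Nantes → Rennes → Bordeaux: 9 + 5 + 4 + 6 = 24
Marseille → Lyon → Bordeaux: 2 + 3 = 5
Shortest: 5 mi.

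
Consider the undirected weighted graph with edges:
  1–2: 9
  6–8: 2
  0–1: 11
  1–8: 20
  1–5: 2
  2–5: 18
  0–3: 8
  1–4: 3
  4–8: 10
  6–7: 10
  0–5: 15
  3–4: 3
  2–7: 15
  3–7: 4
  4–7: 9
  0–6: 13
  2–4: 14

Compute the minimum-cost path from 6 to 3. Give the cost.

14

Checking several routes:
6 → 0 → 3: 13 + 8 = 21
6 → 7 → 3: 10 + 4 = 14
6 → 8 → 4 → 3: 2 + 10 + 3 = 15
Best route has total 14.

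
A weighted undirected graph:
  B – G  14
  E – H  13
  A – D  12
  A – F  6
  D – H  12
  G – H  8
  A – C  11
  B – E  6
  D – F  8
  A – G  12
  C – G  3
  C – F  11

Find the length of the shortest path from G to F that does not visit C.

18

A few of the G→F routes:
G→H→D→F: 8 + 12 + 8 = 28
G→A→D→F: 12 + 12 + 8 = 32
G→H→D→A→F: 8 + 12 + 12 + 6 = 38
G→A→F: 12 + 6 = 18
The minimum is 18.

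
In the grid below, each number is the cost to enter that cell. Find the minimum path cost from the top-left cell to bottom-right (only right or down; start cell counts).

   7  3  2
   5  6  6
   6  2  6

Take (0,0) (0,1) (0,2) (1,2) (2,2) for a total of 7 + 3 + 2 + 6 + 6 = 24.

24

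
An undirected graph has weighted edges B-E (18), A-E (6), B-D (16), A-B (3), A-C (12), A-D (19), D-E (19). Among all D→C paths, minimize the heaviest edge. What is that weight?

16

Comparing a few candidate routes:
D - B - E - A - C: max(16, 18, 6, 12) = 18
D - B - A - C: max(16, 3, 12) = 16
D - E - B - A - C: max(19, 18, 3, 12) = 19
The minimum achievable maximum is 16.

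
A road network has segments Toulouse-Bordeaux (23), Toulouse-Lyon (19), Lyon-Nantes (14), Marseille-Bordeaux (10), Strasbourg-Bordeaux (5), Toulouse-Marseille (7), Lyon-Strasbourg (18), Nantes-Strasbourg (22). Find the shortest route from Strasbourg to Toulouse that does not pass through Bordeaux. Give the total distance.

Paths from Strasbourg to Toulouse avoiding Bordeaux:
Strasbourg - Nantes - Lyon - Toulouse: 22 + 14 + 19 = 55
Strasbourg - Lyon - Toulouse: 18 + 19 = 37
The minimum is 37 km.

37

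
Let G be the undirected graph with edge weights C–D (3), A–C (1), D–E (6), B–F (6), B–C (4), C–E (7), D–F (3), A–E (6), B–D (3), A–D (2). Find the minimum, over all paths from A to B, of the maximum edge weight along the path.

3

A few of the A→B routes:
A→E→D→F→B: max(6, 6, 3, 6) = 6
A→E→D→B: max(6, 6, 3) = 6
A→C→D→B: max(1, 3, 3) = 3
A→D→C→B: max(2, 3, 4) = 4
A→C→B: max(1, 4) = 4
A→D→B: max(2, 3) = 3
The minimum achievable maximum is 3.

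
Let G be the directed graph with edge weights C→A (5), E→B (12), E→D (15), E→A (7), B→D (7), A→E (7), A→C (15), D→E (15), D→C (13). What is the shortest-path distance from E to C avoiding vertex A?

Paths from E to C avoiding A:
E → D → C: 15 + 13 = 28
E → B → D → C: 12 + 7 + 13 = 32
Best route has total 28.

28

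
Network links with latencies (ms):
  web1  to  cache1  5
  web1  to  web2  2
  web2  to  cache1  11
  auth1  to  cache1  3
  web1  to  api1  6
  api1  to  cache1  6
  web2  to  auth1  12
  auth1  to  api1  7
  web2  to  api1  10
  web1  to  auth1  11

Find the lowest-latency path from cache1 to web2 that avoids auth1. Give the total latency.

Candidate routes:
cache1 → api1 → web2: 6 + 10 = 16
cache1 → web1 → api1 → web2: 5 + 6 + 10 = 21
cache1 → web2: 11
cache1 → api1 → web1 → web2: 6 + 6 + 2 = 14
cache1 → web1 → web2: 5 + 2 = 7
The minimum is 7 ms.

7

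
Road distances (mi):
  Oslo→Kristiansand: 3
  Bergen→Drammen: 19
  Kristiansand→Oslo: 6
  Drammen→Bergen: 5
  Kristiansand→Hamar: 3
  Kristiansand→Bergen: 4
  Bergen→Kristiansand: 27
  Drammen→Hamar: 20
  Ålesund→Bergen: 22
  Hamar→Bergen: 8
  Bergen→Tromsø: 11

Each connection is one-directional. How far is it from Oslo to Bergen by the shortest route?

Paths from Oslo to Bergen:
Oslo -> Kristiansand -> Hamar -> Bergen: 3 + 3 + 8 = 14
Oslo -> Kristiansand -> Bergen: 3 + 4 = 7
Shortest: 7 mi.

7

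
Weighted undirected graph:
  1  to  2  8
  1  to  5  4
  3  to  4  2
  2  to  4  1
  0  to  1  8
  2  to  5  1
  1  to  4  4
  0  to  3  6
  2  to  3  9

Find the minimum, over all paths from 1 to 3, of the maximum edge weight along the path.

Comparing a few candidate routes:
1 → 5 → 2 → 3: max(4, 1, 9) = 9
1 → 0 → 3: max(8, 6) = 8
1 → 4 → 3: max(4, 2) = 4
1 → 2 → 4 → 3: max(8, 1, 2) = 8
1 → 5 → 2 → 4 → 3: max(4, 1, 1, 2) = 4
Best route has worst link 4.

4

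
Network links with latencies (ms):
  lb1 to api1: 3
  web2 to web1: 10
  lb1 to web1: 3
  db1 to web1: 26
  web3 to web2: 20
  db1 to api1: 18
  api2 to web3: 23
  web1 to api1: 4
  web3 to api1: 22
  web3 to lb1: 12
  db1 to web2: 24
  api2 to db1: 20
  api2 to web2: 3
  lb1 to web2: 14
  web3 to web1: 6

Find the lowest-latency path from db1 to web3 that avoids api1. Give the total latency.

32

Some routes from db1 to web3 avoiding api1:
db1→web1→web3: 26 + 6 = 32
db1→web2→web1→web3: 24 + 10 + 6 = 40
db1→api2→web2→web1→web3: 20 + 3 + 10 + 6 = 39
Best route has total 32 ms.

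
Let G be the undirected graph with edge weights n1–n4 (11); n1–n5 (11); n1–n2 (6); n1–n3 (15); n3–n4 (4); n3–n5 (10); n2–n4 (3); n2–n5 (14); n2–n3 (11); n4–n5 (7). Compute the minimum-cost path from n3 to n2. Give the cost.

Some routes from n3 to n2:
n3 → n1 → n2: 15 + 6 = 21
n3 → n4 → n1 → n2: 4 + 11 + 6 = 21
n3 → n2: 11
n3 → n4 → n2: 4 + 3 = 7
n3 → n5 → n4 → n2: 10 + 7 + 3 = 20
The minimum is 7.

7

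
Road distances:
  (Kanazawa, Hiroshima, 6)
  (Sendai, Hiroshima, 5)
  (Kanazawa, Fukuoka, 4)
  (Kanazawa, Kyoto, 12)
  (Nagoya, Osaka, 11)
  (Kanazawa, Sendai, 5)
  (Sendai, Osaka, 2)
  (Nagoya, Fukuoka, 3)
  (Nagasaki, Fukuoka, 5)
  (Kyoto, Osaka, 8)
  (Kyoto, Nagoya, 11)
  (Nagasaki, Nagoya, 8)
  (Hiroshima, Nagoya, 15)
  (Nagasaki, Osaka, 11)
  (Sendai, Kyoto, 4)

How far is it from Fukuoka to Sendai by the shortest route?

Comparing a few candidate routes:
Fukuoka→Kanazawa→Kyoto→Sendai: 4 + 12 + 4 = 20
Fukuoka→Nagoya→Kyoto→Sendai: 3 + 11 + 4 = 18
Fukuoka→Kanazawa→Hiroshima→Sendai: 4 + 6 + 5 = 15
Fukuoka→Kanazawa→Sendai: 4 + 5 = 9
Fukuoka→Nagoya→Osaka→Sendai: 3 + 11 + 2 = 16
Fukuoka→Nagasaki→Osaka→Sendai: 5 + 11 + 2 = 18
Shortest: 9.

9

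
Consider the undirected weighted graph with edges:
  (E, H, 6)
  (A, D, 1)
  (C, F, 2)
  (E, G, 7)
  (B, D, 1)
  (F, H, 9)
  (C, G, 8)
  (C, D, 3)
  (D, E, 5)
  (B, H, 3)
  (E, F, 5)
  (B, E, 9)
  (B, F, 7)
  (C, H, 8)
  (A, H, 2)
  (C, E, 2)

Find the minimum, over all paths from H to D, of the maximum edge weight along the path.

Comparing a few candidate routes:
H→E→D: max(6, 5) = 6
H→A→D: max(2, 1) = 2
H→E→F→C→D: max(6, 5, 2, 3) = 6
H→E→C→D: max(6, 2, 3) = 6
H→B→D: max(3, 1) = 3
The minimum achievable maximum is 2.

2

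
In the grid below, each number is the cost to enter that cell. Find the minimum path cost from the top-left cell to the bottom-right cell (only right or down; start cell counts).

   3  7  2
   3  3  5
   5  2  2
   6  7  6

Take (0,0)→(1,0)→(1,1)→(2,1)→(2,2)→(3,2) for a total of 3 + 3 + 3 + 2 + 2 + 6 = 19.

19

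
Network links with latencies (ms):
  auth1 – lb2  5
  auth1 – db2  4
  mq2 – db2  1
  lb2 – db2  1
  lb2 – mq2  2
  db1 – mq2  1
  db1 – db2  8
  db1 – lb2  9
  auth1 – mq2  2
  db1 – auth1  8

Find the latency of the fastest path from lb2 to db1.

3

A few of the lb2→db1 routes:
lb2→db2→mq2→db1: 1 + 1 + 1 = 3
lb2→db2→auth1→mq2→db1: 1 + 4 + 2 + 1 = 8
lb2→mq2→db1: 2 + 1 = 3
lb2→auth1→mq2→db1: 5 + 2 + 1 = 8
The minimum is 3 ms.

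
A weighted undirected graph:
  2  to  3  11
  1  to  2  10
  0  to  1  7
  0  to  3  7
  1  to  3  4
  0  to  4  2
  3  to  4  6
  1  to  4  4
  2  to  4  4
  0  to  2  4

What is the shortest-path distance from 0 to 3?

Checking several routes:
0 - 4 - 3: 2 + 6 = 8
0 - 4 - 1 - 3: 2 + 4 + 4 = 10
0 - 1 - 3: 7 + 4 = 11
0 - 3: 7
The minimum is 7.

7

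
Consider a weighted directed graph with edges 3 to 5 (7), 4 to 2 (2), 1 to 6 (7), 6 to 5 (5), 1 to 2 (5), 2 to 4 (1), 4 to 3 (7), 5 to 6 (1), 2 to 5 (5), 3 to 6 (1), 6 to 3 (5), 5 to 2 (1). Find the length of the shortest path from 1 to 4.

6

Paths from 1 to 4:
1 → 6 → 3 → 5 → 2 → 4: 7 + 5 + 7 + 1 + 1 = 21
1 → 2 → 4: 5 + 1 = 6
1 → 6 → 5 → 2 → 4: 7 + 5 + 1 + 1 = 14
Best route has total 6.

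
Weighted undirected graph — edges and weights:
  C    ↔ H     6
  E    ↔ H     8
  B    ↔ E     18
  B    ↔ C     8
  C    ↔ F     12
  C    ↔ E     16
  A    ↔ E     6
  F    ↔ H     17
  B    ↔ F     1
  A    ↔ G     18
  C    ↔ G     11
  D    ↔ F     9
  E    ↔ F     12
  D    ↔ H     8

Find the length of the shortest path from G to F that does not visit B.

23

Checking several routes:
G → C → H → D → F: 11 + 6 + 8 + 9 = 34
G → A → E → F: 18 + 6 + 12 = 36
G → C → F: 11 + 12 = 23
G → C → H → F: 11 + 6 + 17 = 34
Best route has total 23.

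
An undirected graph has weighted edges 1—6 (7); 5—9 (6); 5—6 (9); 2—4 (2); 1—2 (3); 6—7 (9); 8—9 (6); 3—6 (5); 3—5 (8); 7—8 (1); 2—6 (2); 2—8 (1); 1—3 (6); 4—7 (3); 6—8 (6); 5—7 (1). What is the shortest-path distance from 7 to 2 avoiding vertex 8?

Some routes from 7 to 2 avoiding 8:
7-5-3-1-2: 1 + 8 + 6 + 3 = 18
7-5-3-6-2: 1 + 8 + 5 + 2 = 16
7-6-1-2: 9 + 7 + 3 = 19
7-5-6-2: 1 + 9 + 2 = 12
7-4-2: 3 + 2 = 5
7-6-2: 9 + 2 = 11
Best route has total 5.

5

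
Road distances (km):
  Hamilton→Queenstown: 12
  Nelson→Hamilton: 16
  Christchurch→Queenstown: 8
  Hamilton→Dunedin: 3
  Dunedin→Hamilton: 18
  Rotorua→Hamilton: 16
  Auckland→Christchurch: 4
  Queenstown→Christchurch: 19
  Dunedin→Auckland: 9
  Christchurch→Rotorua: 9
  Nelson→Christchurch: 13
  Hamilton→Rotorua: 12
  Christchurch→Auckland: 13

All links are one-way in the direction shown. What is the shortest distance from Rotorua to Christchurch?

32

Candidate routes:
Rotorua → Hamilton → Dunedin → Auckland → Christchurch: 16 + 3 + 9 + 4 = 32
Rotorua → Hamilton → Queenstown → Christchurch: 16 + 12 + 19 = 47
The minimum is 32 km.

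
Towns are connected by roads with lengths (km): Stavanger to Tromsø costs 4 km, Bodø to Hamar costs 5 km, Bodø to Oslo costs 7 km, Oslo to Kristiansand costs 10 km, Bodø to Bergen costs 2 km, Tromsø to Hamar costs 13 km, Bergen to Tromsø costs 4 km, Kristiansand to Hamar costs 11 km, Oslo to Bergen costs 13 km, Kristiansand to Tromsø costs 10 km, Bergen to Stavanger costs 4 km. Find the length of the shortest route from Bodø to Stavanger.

A few of the Bodø→Stavanger routes:
Bodø - Oslo - Bergen - Stavanger: 7 + 13 + 4 = 24
Bodø - Bergen - Tromsø - Stavanger: 2 + 4 + 4 = 10
Bodø - Hamar - Tromsø - Bergen - Stavanger: 5 + 13 + 4 + 4 = 26
Bodø - Hamar - Tromsø - Stavanger: 5 + 13 + 4 = 22
Bodø - Bergen - Stavanger: 2 + 4 = 6
Shortest: 6 km.

6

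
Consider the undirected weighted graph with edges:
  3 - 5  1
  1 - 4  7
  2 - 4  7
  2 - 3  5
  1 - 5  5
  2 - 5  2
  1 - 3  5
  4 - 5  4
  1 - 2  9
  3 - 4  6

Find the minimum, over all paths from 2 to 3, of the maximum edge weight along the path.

Checking several routes:
2 - 5 - 4 - 3: max(2, 4, 6) = 6
2 - 5 - 4 - 1 - 3: max(2, 4, 7, 5) = 7
2 - 5 - 1 - 3: max(2, 5, 5) = 5
2 - 3: max(5) = 5
2 - 5 - 3: max(2, 1) = 2
2 - 5 - 1 - 4 - 3: max(2, 5, 7, 6) = 7
Smallest bottleneck: 2.

2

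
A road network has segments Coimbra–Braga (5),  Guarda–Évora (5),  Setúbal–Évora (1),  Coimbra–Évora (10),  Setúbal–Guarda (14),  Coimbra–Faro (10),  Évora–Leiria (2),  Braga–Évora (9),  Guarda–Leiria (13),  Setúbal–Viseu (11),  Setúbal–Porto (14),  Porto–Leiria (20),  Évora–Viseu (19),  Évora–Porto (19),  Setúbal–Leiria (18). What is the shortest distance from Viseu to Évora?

12

A few of the Viseu→Évora routes:
Viseu - Setúbal - Guarda - Évora: 11 + 14 + 5 = 30
Viseu - Setúbal - Guarda - Leiria - Évora: 11 + 14 + 13 + 2 = 40
Viseu - Évora: 19
Viseu - Setúbal - Leiria - Évora: 11 + 18 + 2 = 31
Viseu - Setúbal - Évora: 11 + 1 = 12
Best route has total 12 km.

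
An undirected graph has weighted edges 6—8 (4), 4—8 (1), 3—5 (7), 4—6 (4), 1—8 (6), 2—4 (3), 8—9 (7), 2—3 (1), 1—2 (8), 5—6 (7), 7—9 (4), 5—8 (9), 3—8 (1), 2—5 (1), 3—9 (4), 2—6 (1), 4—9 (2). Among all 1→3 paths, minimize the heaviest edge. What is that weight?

6

A few of the 1→3 routes:
1 → 8 → 6 → 2 → 4 → 9 → 3: max(6, 4, 1, 3, 2, 4) = 6
1 → 8 → 6 → 2 → 3: max(6, 4, 1, 1) = 6
1 → 8 → 6 → 4 → 2 → 3: max(6, 4, 4, 3, 1) = 6
1 → 8 → 6 → 4 → 9 → 3: max(6, 4, 4, 2, 4) = 6
Smallest bottleneck: 6.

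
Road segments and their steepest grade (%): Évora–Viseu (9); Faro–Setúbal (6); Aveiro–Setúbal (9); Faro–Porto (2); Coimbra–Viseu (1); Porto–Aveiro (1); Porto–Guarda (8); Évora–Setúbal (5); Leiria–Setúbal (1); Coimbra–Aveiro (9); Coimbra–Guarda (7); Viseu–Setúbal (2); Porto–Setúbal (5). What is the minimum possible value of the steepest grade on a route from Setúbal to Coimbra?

2

Some routes from Setúbal to Coimbra:
Setúbal-Porto-Aveiro-Coimbra: max(5, 1, 9) = 9
Setúbal-Porto-Guarda-Coimbra: max(5, 8, 7) = 8
Setúbal-Viseu-Coimbra: max(2, 1) = 2
Setúbal-Évora-Viseu-Coimbra: max(5, 9, 1) = 9
Setúbal-Faro-Porto-Aveiro-Coimbra: max(6, 2, 1, 9) = 9
Setúbal-Faro-Porto-Guarda-Coimbra: max(6, 2, 8, 7) = 8
The minimum achievable maximum is 2%.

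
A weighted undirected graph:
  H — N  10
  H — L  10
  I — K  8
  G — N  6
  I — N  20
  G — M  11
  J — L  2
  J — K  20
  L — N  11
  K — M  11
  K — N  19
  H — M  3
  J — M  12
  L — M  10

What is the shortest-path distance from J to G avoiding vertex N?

23

Routes from J to G avoiding N:
J → K → M → G: 20 + 11 + 11 = 42
J → M → G: 12 + 11 = 23
J → L → H → M → G: 2 + 10 + 3 + 11 = 26
J → L → M → G: 2 + 10 + 11 = 23
Shortest: 23.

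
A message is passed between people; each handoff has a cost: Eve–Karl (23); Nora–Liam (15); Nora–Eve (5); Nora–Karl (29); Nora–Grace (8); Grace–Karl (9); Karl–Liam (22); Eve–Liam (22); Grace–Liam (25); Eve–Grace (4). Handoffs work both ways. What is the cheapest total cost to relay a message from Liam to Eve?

Some routes from Liam to Eve:
Liam → Eve: 22
Liam → Nora → Eve: 15 + 5 = 20
Liam → Nora → Grace → Eve: 15 + 8 + 4 = 27
Best route has total 20.

20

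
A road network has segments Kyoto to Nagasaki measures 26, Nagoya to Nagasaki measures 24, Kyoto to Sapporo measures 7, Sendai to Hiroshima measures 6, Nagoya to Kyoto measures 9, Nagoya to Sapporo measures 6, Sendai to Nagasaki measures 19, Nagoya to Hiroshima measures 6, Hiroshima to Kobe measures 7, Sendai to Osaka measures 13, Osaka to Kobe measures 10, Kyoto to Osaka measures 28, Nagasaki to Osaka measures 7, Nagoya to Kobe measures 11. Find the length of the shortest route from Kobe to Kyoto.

20

Checking several routes:
Kobe - Nagoya - Kyoto: 11 + 9 = 20
Kobe - Nagoya - Sapporo - Kyoto: 11 + 6 + 7 = 24
Kobe - Hiroshima - Nagoya - Kyoto: 7 + 6 + 9 = 22
Shortest: 20.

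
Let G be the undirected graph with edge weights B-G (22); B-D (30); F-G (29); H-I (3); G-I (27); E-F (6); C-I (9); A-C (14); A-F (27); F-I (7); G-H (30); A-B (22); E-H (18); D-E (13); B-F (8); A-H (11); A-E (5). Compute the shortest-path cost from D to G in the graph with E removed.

Some routes from D to G avoiding E:
D - B - G: 30 + 22 = 52
D - B - F - G: 30 + 8 + 29 = 67
D - B - F - I - G: 30 + 8 + 7 + 27 = 72
D - B - F - I - H - G: 30 + 8 + 7 + 3 + 30 = 78
Shortest: 52.

52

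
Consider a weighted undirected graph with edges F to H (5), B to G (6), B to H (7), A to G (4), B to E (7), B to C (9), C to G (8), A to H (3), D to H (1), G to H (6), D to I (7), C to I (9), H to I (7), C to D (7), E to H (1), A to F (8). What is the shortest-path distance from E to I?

Some routes from E to I:
E → H → G → C → I: 1 + 6 + 8 + 9 = 24
E → H → D → C → I: 1 + 1 + 7 + 9 = 18
E → H → D → I: 1 + 1 + 7 = 9
E → B → H → I: 7 + 7 + 7 = 21
E → H → I: 1 + 7 = 8
E → B → H → D → I: 7 + 7 + 1 + 7 = 22
Best route has total 8.

8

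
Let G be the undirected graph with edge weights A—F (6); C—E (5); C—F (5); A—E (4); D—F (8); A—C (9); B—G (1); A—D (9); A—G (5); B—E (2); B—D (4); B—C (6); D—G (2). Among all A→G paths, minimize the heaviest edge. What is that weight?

Some routes from A to G:
A→E→C→B→G: max(4, 5, 6, 1) = 6
A→E→B→D→G: max(4, 2, 4, 2) = 4
A→E→B→G: max(4, 2, 1) = 4
A→F→C→E→B→G: max(6, 5, 5, 2, 1) = 6
A→E→C→B→D→G: max(4, 5, 6, 4, 2) = 6
A→G: max(5) = 5
Smallest bottleneck: 4.

4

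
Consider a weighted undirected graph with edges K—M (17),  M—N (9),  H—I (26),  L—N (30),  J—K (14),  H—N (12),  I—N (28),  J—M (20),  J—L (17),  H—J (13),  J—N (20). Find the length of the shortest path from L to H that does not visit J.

42

Paths from L to H avoiding J:
L → N → I → H: 30 + 28 + 26 = 84
L → N → H: 30 + 12 = 42
The minimum is 42.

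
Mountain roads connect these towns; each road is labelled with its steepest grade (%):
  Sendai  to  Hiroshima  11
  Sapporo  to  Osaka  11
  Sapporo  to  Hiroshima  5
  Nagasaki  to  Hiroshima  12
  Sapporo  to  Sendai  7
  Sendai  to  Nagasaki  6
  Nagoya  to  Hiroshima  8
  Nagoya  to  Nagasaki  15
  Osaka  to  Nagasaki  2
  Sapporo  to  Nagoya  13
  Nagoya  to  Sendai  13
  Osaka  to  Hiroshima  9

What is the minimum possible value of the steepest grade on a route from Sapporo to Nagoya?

8

Checking several routes:
Sapporo-Sendai-Nagasaki-Osaka-Hiroshima-Nagoya: max(7, 6, 2, 9, 8) = 9
Sapporo-Hiroshima-Nagoya: max(5, 8) = 8
Sapporo-Osaka-Hiroshima-Nagoya: max(11, 9, 8) = 11
Smallest bottleneck: 8%.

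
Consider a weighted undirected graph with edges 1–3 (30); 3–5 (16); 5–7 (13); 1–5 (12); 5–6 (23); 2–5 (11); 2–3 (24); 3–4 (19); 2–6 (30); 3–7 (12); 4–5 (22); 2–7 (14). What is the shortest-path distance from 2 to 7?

14

Some routes from 2 to 7:
2 → 5 → 7: 11 + 13 = 24
2 → 3 → 7: 24 + 12 = 36
2 → 5 → 3 → 7: 11 + 16 + 12 = 39
2 → 3 → 5 → 7: 24 + 16 + 13 = 53
2 → 7: 14
Best route has total 14.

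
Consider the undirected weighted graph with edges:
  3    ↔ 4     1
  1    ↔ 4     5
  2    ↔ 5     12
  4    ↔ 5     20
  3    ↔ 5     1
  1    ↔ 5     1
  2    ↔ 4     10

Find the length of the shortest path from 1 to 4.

3

Some routes from 1 to 4:
1 -> 5 -> 3 -> 4: 1 + 1 + 1 = 3
1 -> 4: 5
1 -> 5 -> 4: 1 + 20 = 21
The minimum is 3.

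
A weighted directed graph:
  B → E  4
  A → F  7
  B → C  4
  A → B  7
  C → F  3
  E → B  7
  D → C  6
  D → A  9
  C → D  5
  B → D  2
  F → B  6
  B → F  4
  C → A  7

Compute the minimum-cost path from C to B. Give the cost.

9

Some routes from C to B:
C → F → B: 3 + 6 = 9
C → A → F → B: 7 + 7 + 6 = 20
C → D → A → B: 5 + 9 + 7 = 21
C → A → B: 7 + 7 = 14
The minimum is 9.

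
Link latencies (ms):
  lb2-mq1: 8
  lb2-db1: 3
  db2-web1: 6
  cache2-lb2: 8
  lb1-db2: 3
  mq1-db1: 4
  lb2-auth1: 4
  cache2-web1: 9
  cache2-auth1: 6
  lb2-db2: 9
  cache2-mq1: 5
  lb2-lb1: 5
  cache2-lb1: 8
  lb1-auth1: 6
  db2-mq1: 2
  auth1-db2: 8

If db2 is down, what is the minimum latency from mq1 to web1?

14

A few of the mq1→web1 routes:
mq1 -> lb2 -> cache2 -> web1: 8 + 8 + 9 = 25
mq1 -> lb2 -> auth1 -> cache2 -> web1: 8 + 4 + 6 + 9 = 27
mq1 -> db1 -> lb2 -> auth1 -> cache2 -> web1: 4 + 3 + 4 + 6 + 9 = 26
mq1 -> db1 -> lb2 -> cache2 -> web1: 4 + 3 + 8 + 9 = 24
mq1 -> cache2 -> web1: 5 + 9 = 14
Best route has total 14 ms.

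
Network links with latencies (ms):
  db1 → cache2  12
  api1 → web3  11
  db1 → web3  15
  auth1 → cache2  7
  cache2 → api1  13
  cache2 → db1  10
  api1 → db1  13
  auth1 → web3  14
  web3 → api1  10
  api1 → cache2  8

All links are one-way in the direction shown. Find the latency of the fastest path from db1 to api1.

Routes from db1 to api1:
db1 - web3 - api1: 15 + 10 = 25
db1 - cache2 - api1: 12 + 13 = 25
The minimum is 25 ms.

25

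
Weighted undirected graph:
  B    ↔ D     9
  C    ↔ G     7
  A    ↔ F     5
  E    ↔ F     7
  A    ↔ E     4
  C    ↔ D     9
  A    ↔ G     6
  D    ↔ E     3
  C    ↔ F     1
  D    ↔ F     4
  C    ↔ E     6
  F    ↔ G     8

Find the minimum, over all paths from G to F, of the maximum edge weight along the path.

6

Checking several routes:
G → A → F: max(6, 5) = 6
G → A → E → D → F: max(6, 4, 3, 4) = 6
G → A → E → C → F: max(6, 4, 6, 1) = 6
The minimum achievable maximum is 6.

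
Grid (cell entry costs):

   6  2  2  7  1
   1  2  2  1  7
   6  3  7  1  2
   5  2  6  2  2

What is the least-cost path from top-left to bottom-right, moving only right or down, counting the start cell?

17

Best path: (0,0) -> (1,0) -> (1,1) -> (1,2) -> (1,3) -> (2,3) -> (2,4) -> (3,4)
Cost: 6 + 1 + 2 + 2 + 1 + 1 + 2 + 2 = 17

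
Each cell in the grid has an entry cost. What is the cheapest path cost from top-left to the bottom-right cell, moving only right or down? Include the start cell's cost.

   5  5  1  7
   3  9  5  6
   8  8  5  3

Take [0,0] -> [0,1] -> [0,2] -> [1,2] -> [2,2] -> [2,3] for a total of 5 + 5 + 1 + 5 + 5 + 3 = 24.
(Top row then right column would cost 27.)

24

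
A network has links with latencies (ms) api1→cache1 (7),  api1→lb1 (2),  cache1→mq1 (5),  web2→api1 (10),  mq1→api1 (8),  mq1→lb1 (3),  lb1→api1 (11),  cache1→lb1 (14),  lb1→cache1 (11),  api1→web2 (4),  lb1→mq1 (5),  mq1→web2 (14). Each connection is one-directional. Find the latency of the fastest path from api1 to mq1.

Candidate routes:
api1 -> lb1 -> mq1: 2 + 5 = 7
api1 -> cache1 -> lb1 -> mq1: 7 + 14 + 5 = 26
api1 -> lb1 -> cache1 -> mq1: 2 + 11 + 5 = 18
api1 -> cache1 -> mq1: 7 + 5 = 12
Best route has total 7 ms.

7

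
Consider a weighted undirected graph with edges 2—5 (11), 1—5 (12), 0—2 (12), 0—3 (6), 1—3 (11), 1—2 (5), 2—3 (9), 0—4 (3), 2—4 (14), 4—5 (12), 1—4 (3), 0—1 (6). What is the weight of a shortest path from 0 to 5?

Checking several routes:
0-4-1-5: 3 + 3 + 12 = 18
0-1-5: 6 + 12 = 18
0-4-5: 3 + 12 = 15
0-1-4-5: 6 + 3 + 12 = 21
0-1-2-5: 6 + 5 + 11 = 22
Best route has total 15.

15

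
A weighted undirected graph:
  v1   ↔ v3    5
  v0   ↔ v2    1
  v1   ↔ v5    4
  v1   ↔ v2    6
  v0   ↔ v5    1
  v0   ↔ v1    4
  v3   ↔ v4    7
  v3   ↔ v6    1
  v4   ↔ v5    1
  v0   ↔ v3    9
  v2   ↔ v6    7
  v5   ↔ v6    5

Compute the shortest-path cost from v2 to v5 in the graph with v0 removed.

A few of the v2→v5 routes:
v2→v1→v5: 6 + 4 = 10
v2→v6→v3→v4→v5: 7 + 1 + 7 + 1 = 16
v2→v6→v5: 7 + 5 = 12
Shortest: 10.

10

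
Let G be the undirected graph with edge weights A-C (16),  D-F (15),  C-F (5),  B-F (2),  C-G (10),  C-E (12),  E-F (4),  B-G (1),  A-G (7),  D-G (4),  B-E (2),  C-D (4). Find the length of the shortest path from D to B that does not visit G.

11

Comparing a few candidate routes:
D → C → F → B: 4 + 5 + 2 = 11
D → F → B: 15 + 2 = 17
D → C → F → E → B: 4 + 5 + 4 + 2 = 15
The minimum is 11.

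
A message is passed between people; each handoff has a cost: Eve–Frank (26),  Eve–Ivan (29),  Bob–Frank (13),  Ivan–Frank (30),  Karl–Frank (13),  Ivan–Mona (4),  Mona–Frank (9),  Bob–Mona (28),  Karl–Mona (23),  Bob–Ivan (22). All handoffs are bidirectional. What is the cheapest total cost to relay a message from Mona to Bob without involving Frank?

Paths from Mona to Bob avoiding Frank:
Mona → Bob: 28
Mona → Ivan → Bob: 4 + 22 = 26
Shortest: 26.

26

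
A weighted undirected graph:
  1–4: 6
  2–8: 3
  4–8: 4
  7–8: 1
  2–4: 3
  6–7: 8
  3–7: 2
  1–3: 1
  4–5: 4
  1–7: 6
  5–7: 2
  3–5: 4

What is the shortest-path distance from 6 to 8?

Comparing a few candidate routes:
6 → 7 → 3 → 1 → 4 → 8: 8 + 2 + 1 + 6 + 4 = 21
6 → 7 → 3 → 5 → 4 → 8: 8 + 2 + 4 + 4 + 4 = 22
6 → 7 → 8: 8 + 1 = 9
6 → 7 → 3 → 1 → 4 → 2 → 8: 8 + 2 + 1 + 6 + 3 + 3 = 23
6 → 7 → 5 → 4 → 2 → 8: 8 + 2 + 4 + 3 + 3 = 20
6 → 7 → 5 → 4 → 8: 8 + 2 + 4 + 4 = 18
Shortest: 9.

9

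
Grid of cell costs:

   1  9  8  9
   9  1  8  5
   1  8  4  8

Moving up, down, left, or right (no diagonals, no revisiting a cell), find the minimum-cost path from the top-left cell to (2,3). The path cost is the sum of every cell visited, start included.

31

One optimal route is r0c0 -> r0c1 -> r1c1 -> r1c2 -> r2c2 -> r2c3.
Its cost is 1 + 9 + 1 + 8 + 4 + 8 = 31.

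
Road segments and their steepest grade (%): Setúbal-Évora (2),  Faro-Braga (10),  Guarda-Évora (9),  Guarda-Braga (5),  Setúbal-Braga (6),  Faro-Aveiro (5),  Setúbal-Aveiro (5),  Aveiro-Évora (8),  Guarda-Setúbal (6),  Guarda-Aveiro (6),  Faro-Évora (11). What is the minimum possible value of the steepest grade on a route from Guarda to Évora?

A few of the Guarda→Évora routes:
Guarda → Aveiro → Setúbal → Évora: max(6, 5, 2) = 6
Guarda → Setúbal → Évora: max(6, 2) = 6
Guarda → Braga → Setúbal → Évora: max(5, 6, 2) = 6
Smallest bottleneck: 6%.

6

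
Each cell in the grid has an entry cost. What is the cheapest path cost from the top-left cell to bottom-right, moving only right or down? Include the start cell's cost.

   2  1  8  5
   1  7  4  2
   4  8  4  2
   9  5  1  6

Best path: [0,0] -> [0,1] -> [1,1] -> [1,2] -> [1,3] -> [2,3] -> [3,3]
Cost: 2 + 1 + 7 + 4 + 2 + 2 + 6 = 24

24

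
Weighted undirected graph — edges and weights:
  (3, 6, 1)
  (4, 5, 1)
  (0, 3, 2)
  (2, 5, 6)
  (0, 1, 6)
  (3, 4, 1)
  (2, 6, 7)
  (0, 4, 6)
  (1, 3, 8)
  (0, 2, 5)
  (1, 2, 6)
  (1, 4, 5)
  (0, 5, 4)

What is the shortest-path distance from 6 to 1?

7

Some routes from 6 to 1:
6 -> 3 -> 4 -> 5 -> 0 -> 1: 1 + 1 + 1 + 4 + 6 = 13
6 -> 3 -> 0 -> 1: 1 + 2 + 6 = 9
6 -> 3 -> 4 -> 1: 1 + 1 + 5 = 7
6 -> 3 -> 1: 1 + 8 = 9
6 -> 2 -> 1: 7 + 6 = 13
The minimum is 7.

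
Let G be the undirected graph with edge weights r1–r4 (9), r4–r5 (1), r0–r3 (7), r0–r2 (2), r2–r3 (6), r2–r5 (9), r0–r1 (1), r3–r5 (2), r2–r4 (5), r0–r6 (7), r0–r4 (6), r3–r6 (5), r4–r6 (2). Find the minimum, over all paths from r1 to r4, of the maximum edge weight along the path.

A few of the r1→r4 routes:
r1 - r0 - r6 - r3 - r5 - r4: max(1, 7, 5, 2, 1) = 7
r1 - r0 - r2 - r4: max(1, 2, 5) = 5
r1 - r0 - r6 - r4: max(1, 7, 2) = 7
r1 - r0 - r4: max(1, 6) = 6
r1 - r0 - r2 - r3 - r5 - r4: max(1, 2, 6, 2, 1) = 6
r1 - r0 - r2 - r3 - r6 - r4: max(1, 2, 6, 5, 2) = 6
Smallest bottleneck: 5.

5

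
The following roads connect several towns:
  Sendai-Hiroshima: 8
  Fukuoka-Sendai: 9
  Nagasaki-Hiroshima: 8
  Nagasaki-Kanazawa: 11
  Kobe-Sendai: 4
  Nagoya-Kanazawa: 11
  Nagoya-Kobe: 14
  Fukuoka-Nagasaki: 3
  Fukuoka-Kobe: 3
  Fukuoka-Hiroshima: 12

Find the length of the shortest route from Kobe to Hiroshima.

12

Comparing a few candidate routes:
Kobe-Sendai-Hiroshima: 4 + 8 = 12
Kobe-Fukuoka-Hiroshima: 3 + 12 = 15
Kobe-Sendai-Fukuoka-Nagasaki-Hiroshima: 4 + 9 + 3 + 8 = 24
Kobe-Fukuoka-Nagasaki-Hiroshima: 3 + 3 + 8 = 14
Kobe-Fukuoka-Sendai-Hiroshima: 3 + 9 + 8 = 20
Shortest: 12.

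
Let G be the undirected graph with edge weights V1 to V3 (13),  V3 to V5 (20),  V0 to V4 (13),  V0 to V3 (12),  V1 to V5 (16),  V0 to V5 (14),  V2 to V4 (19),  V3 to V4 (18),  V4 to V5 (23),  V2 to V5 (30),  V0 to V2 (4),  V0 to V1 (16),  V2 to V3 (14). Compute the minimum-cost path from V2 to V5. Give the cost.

Comparing a few candidate routes:
V2 → V0 → V3 → V5: 4 + 12 + 20 = 36
V2 → V3 → V5: 14 + 20 = 34
V2 → V0 → V5: 4 + 14 = 18
V2 → V5: 30
V2 → V0 → V1 → V5: 4 + 16 + 16 = 36
V2 → V3 → V0 → V5: 14 + 12 + 14 = 40
Shortest: 18.

18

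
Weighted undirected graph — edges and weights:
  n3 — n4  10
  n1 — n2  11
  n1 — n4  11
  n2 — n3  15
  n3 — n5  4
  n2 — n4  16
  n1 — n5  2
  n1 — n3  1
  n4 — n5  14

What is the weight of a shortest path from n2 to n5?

13

A few of the n2→n5 routes:
n2-n1-n3-n5: 11 + 1 + 4 = 16
n2-n1-n5: 11 + 2 = 13
n2-n3-n1-n5: 15 + 1 + 2 = 18
n2-n3-n5: 15 + 4 = 19
The minimum is 13.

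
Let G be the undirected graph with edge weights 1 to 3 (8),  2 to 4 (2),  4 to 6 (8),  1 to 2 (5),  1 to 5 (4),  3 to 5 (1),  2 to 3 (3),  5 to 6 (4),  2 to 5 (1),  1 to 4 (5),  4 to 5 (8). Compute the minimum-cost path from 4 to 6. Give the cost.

Checking several routes:
4→6: 8
4→5→6: 8 + 4 = 12
4→2→5→6: 2 + 1 + 4 = 7
4→2→3→5→6: 2 + 3 + 1 + 4 = 10
The minimum is 7.

7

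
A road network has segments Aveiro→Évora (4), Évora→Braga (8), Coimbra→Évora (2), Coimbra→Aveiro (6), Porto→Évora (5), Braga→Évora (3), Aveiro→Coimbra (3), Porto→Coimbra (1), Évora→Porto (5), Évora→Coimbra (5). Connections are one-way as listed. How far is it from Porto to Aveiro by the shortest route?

7

Routes from Porto to Aveiro:
Porto -> Évora -> Coimbra -> Aveiro: 5 + 5 + 6 = 16
Porto -> Coimbra -> Aveiro: 1 + 6 = 7
Shortest: 7.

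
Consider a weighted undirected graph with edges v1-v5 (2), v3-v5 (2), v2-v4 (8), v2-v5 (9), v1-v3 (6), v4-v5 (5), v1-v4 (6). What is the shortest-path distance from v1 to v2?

11

Checking several routes:
v1 - v5 - v2: 2 + 9 = 11
v1 - v4 - v2: 6 + 8 = 14
v1 - v3 - v5 - v2: 6 + 2 + 9 = 17
v1 - v5 - v4 - v2: 2 + 5 + 8 = 15
v1 - v4 - v5 - v2: 6 + 5 + 9 = 20
Best route has total 11.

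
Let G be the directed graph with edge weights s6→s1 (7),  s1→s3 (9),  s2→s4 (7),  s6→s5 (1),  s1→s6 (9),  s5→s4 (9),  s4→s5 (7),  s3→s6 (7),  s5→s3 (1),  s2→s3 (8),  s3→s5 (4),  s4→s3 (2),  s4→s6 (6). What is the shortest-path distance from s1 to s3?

9

Paths from s1 to s3:
s1 -> s6 -> s5 -> s4 -> s3: 9 + 1 + 9 + 2 = 21
s1 -> s6 -> s5 -> s3: 9 + 1 + 1 = 11
s1 -> s3: 9
Shortest: 9.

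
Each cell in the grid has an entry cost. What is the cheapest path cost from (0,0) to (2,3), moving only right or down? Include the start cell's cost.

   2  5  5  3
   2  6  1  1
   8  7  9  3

15

Take r0c0 -> r1c0 -> r1c1 -> r1c2 -> r1c3 -> r2c3 for a total of 2 + 2 + 6 + 1 + 1 + 3 = 15.
(Top row then right column would cost 19.)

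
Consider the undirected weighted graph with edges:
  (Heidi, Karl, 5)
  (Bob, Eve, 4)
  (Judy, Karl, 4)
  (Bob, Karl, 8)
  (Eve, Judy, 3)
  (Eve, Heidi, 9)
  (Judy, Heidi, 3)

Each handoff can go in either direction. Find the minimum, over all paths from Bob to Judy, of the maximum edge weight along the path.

4

Candidate routes:
Bob→Eve→Judy: max(4, 3) = 4
Bob→Karl→Heidi→Eve→Judy: max(8, 5, 9, 3) = 9
Bob→Eve→Heidi→Karl→Judy: max(4, 9, 5, 4) = 9
Bob→Eve→Heidi→Judy: max(4, 9, 3) = 9
Bob→Karl→Heidi→Judy: max(8, 5, 3) = 8
Bob→Karl→Judy: max(8, 4) = 8
The minimum achievable maximum is 4.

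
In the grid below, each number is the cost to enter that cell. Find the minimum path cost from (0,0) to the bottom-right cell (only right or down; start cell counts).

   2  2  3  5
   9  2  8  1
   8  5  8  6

19

Best path: [0,0] [0,1] [0,2] [0,3] [1,3] [2,3]
Cost: 2 + 2 + 3 + 5 + 1 + 6 = 19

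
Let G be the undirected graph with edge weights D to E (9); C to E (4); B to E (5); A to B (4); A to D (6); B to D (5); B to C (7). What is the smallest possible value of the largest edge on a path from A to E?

Paths from A to E:
A-D-B-E: max(6, 5, 5) = 6
A-B-C-E: max(4, 7, 4) = 7
A-B-E: max(4, 5) = 5
A-D-B-C-E: max(6, 5, 7, 4) = 7
A-B-D-E: max(4, 5, 9) = 9
A-D-E: max(6, 9) = 9
The minimum achievable maximum is 5.

5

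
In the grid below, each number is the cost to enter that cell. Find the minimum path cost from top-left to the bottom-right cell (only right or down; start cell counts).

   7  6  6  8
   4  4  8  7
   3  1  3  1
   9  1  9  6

Path r0c0 -> r1c0 -> r2c0 -> r2c1 -> r2c2 -> r2c3 -> r3c3: 7 + 4 + 3 + 1 + 3 + 1 + 6 = 25.

25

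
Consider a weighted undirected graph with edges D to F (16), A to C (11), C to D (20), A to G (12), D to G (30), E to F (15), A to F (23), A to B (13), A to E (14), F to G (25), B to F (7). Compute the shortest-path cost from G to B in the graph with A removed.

Routes from G to B avoiding A:
G-D-F-B: 30 + 16 + 7 = 53
G-F-B: 25 + 7 = 32
The minimum is 32.

32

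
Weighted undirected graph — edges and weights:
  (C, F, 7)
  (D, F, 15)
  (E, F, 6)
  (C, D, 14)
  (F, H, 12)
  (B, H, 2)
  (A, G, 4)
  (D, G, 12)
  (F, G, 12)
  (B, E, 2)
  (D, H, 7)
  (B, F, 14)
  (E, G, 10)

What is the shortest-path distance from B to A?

16

A few of the B→A routes:
B-F-G-A: 14 + 12 + 4 = 30
B-H-D-G-A: 2 + 7 + 12 + 4 = 25
B-E-F-G-A: 2 + 6 + 12 + 4 = 24
B-E-G-A: 2 + 10 + 4 = 16
Best route has total 16.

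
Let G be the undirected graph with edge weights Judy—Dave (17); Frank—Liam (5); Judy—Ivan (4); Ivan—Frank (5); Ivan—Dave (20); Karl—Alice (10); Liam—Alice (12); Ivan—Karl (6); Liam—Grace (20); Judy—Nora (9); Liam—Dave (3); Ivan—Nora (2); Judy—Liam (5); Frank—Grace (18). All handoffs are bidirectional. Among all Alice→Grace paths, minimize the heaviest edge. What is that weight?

Comparing a few candidate routes:
Alice→Karl→Ivan→Judy→Liam→Frank→Grace: max(10, 6, 4, 5, 5, 18) = 18
Alice→Karl→Ivan→Nora→Judy→Dave→Liam→Frank→Grace: max(10, 6, 2, 9, 17, 3, 5, 18) = 18
Alice→Karl→Ivan→Judy→Dave→Liam→Frank→Grace: max(10, 6, 4, 17, 3, 5, 18) = 18
Smallest bottleneck: 18.

18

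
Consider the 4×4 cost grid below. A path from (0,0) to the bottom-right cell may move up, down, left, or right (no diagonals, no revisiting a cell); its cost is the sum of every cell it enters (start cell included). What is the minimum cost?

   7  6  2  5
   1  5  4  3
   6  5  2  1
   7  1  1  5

Cheapest: r0c0 → r1c0 → r1c1 → r1c2 → r2c2 → r2c3 → r3c3
  7 + 1 + 5 + 4 + 2 + 1 + 5 = 25

25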